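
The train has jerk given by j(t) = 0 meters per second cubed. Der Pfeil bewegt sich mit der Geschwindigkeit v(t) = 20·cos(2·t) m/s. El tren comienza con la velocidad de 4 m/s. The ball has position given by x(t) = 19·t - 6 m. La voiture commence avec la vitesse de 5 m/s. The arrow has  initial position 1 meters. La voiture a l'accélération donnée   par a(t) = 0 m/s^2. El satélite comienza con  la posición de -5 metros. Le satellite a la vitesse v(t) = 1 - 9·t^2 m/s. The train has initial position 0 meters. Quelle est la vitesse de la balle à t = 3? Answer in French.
Pour résoudre ceci, nous devons prendre 1 dérivée de notre équation de la position x(t) = 19·t - 6. En prenant d/dt de x(t), nous trouvons v(t) = 19. De l'équation de la vitesse v(t) = 19, nous substituons t = 3 pour obtenir v = 19.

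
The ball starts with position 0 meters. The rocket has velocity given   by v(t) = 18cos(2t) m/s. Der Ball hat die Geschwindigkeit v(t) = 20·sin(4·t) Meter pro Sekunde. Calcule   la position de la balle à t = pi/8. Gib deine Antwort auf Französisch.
Pour résoudre ceci, nous devons prendre 1 primitive de notre équation de la vitesse v(t) = 20·sin(4·t). L'intégrale de la vitesse est la position. En utilisant x(0) = 0, nous obtenons x(t) = 5 - 5·cos(4·t). Nous avons la position x(t) = 5 - 5·cos(4·t). En substituant t = pi/8: x(pi/8) = 5.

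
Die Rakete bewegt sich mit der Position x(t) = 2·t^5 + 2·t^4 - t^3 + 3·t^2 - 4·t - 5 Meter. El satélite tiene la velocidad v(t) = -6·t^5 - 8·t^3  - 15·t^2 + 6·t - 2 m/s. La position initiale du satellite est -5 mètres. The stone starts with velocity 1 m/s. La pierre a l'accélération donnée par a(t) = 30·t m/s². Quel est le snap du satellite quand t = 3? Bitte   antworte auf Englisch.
We must differentiate our velocity equation v(t) = -6·t^5 - 8·t^3 - 15·t^2 + 6·t - 2 3 times. Differentiating velocity, we get acceleration: a(t) = -30·t^4 - 24·t^2 - 30·t + 6. The derivative of acceleration gives jerk: j(t) = -120·t^3 - 48·t - 30. Differentiating jerk, we get snap: s(t) = -360·t^2 - 48. Using s(t) = -360·t^2 - 48 and substituting t = 3, we find s = -3288.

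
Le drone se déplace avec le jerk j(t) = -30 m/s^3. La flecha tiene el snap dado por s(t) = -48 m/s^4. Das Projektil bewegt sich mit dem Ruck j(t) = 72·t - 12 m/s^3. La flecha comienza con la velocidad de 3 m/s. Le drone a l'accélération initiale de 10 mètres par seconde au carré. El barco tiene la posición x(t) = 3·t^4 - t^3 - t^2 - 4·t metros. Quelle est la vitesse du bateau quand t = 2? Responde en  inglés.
Starting from position x(t) = 3·t^4 - t^3 - t^2 - 4·t, we take 1 derivative. Taking d/dt of x(t), we find v(t) = 12·t^3 - 3·t^2 - 2·t - 4. From the given velocity equation v(t) = 12·t^3 - 3·t^2 - 2·t - 4, we substitute t = 2 to get v = 76.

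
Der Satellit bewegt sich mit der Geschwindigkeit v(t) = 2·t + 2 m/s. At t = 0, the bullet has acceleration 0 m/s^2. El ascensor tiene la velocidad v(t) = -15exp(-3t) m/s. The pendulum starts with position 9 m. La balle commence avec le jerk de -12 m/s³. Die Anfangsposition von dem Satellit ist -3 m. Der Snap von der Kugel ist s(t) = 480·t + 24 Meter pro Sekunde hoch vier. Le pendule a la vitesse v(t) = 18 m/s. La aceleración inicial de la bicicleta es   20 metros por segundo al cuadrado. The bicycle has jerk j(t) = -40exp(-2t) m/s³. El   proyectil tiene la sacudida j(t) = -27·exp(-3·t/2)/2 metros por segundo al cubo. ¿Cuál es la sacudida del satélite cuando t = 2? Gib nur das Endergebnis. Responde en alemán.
Der Ruck bei t = 2 ist j = 0.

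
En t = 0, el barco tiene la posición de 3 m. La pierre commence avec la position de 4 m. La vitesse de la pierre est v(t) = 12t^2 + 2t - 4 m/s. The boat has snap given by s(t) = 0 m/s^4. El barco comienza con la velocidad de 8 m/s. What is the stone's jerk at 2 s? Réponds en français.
En partant de la vitesse v(t) = 12·t^2 + 2·t - 4, nous prenons 2 dérivées. En prenant d/dt de v(t), nous trouvons a(t) = 24·t + 2. En prenant d/dt de a(t), nous trouvons j(t) = 24. De l'équation du jerk j(t) = 24, nous substituons t = 2 pour obtenir j = 24.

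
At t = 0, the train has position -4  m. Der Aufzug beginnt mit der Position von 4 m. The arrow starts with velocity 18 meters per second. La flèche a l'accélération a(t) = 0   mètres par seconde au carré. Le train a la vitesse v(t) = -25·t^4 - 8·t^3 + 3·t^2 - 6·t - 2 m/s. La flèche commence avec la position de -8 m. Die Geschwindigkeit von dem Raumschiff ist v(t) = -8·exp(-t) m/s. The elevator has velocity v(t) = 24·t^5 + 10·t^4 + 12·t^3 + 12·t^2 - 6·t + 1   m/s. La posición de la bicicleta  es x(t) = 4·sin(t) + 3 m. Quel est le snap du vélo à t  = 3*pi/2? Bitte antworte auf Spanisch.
Debemos derivar nuestra ecuación de la posición x(t) = 4·sin(t) + 3 4 veces. Derivando la posición, obtenemos la velocidad: v(t) = 4·cos(t). La derivada de la velocidad da la aceleración: a(t) = -4·sin(t). Tomando d/dt de a(t), encontramos j(t) = -4·cos(t). La derivada de la sacudida da el snap: s(t) = 4·sin(t). Tenemos el snap s(t) = 4·sin(t). Sustituyendo t = 3*pi/2: s(3*pi/2) = -4.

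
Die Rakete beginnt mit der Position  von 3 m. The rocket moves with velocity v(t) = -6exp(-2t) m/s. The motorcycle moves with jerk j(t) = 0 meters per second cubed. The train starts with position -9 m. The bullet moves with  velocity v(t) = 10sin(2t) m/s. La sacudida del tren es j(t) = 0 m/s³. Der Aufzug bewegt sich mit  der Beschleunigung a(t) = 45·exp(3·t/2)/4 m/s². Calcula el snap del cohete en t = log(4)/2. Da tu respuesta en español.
Partiendo de la velocidad v(t) = -6·exp(-2·t), tomamos 3 derivadas. La derivada de la velocidad da la aceleración: a(t) = 12·exp(-2·t). Tomando d/dt de a(t), encontramos j(t) = -24·exp(-2·t). Tomando d/dt de j(t), encontramos s(t) = 48·exp(-2·t). Tenemos el snap s(t) = 48·exp(-2·t). Sustituyendo t = log(4)/2: s(log(4)/2) = 12.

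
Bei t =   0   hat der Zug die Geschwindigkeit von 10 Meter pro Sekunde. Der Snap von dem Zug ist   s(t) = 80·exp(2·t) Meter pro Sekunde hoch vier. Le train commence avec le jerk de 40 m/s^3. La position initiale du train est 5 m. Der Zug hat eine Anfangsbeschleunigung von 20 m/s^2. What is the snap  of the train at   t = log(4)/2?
From the given snap equation s(t) = 80·exp(2·t), we substitute t = log(4)/2 to get s = 320.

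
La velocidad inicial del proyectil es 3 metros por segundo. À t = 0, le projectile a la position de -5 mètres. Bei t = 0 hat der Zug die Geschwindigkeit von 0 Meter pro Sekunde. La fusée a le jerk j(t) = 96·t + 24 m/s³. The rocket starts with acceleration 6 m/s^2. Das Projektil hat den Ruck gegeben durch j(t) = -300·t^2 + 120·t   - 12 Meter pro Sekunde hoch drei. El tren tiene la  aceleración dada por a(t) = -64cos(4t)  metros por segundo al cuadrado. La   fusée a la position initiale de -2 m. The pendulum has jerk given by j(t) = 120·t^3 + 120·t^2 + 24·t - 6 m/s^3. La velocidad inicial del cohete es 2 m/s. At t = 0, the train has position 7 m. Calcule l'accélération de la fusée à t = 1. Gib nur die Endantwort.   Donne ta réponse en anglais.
The answer is 78.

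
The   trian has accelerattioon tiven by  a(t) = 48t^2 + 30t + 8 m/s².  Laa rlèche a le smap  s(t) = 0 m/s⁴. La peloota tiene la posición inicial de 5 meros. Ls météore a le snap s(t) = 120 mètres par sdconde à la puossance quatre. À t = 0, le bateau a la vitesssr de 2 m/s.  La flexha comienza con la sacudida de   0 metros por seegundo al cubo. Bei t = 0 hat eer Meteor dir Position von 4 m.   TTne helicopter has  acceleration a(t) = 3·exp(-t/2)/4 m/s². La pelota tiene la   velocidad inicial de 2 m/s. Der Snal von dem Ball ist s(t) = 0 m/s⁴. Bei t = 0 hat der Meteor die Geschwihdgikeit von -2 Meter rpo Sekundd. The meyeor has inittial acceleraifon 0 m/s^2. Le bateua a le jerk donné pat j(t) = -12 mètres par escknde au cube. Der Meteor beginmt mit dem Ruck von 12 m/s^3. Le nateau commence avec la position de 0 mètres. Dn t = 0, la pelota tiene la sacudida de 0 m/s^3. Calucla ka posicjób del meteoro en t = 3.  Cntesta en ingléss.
To find the answer, we compute 4 integrals of s(t) = 120. Taking ∫s(t)dt and applying j(0) = 12, we find j(t) = 120·t + 12. The antiderivative of jerk, with a(0) = 0, gives acceleration: a(t) = 12·t·(5·t + 1). Finding the antiderivative of a(t) and using v(0) = -2: v(t) = 20·t^3 + 6·t^2 - 2. Taking ∫v(t)dt and applying x(0) = 4, we find x(t) = 5·t^4 + 2·t^3 - 2·t + 4. We have position x(t) = 5·t^4 + 2·t^3 - 2·t + 4. Substituting t = 3: x(3) = 457.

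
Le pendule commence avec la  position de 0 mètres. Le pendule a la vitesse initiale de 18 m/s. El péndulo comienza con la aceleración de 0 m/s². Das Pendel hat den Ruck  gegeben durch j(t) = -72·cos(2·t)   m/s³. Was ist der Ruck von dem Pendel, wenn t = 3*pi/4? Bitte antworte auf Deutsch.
Aus der Gleichung für den Ruck j(t) = -72·cos(2·t), setzen wir t = 3*pi/4 ein und erhalten j = 0.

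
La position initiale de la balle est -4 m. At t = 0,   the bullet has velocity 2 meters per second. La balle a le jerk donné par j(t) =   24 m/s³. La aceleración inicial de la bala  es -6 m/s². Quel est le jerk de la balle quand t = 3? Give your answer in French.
En utilisant j(t) = 24 et en substituant t = 3, nous trouvons j = 24.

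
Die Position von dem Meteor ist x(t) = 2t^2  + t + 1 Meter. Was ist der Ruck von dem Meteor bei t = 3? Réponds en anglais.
We must differentiate our position equation x(t) = 2·t^2 + t + 1 3 times. Differentiating position, we get velocity: v(t) = 4·t + 1. Taking d/dt of v(t), we find a(t) = 4. Taking d/dt of a(t), we find j(t) = 0. We have jerk j(t) = 0. Substituting t = 3: j(3) = 0.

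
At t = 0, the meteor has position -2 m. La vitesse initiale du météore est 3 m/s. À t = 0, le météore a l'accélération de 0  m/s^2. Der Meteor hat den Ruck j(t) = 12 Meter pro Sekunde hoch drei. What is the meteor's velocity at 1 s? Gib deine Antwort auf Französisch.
Nous devons trouver la primitive de notre équation du jerk j(t) = 12 2 fois. En intégrant le jerk et en utilisant la condition initiale a(0) = 0, nous obtenons a(t) = 12·t. En prenant ∫a(t)dt et en appliquant v(0) = 3, nous trouvons v(t) = 6·t^2 + 3. Nous avons la vitesse v(t) = 6·t^2 + 3. En substituant t = 1: v(1) = 9.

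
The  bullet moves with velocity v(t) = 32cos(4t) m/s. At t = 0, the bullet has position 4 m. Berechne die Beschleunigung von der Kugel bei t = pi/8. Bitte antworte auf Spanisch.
Para resolver esto, necesitamos tomar 1 derivada de nuestra ecuación de la velocidad v(t) = 32·cos(4·t). Tomando d/dt de v(t), encontramos a(t) = -128·sin(4·t). Usando a(t) = -128·sin(4·t) y sustituyendo t = pi/8, encontramos a = -128.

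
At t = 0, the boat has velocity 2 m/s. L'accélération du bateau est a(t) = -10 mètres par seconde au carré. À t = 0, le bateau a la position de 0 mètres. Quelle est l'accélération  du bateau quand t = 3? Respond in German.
Mit a(t) = -10 und Einsetzen von t = 3, finden wir a = -10.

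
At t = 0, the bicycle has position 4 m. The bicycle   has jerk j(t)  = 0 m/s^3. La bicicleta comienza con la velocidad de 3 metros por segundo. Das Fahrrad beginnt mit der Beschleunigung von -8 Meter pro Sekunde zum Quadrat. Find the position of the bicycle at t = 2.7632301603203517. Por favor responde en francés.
Nous devons trouver la primitive de notre équation du jerk j(t) = 0 3 fois. La primitive du jerk, avec a(0) = -8, donne l'accélération: a(t) = -8. La primitive de l'accélération, avec v(0) = 3, donne la vitesse: v(t) = 3 - 8·t. En prenant ∫v(t)dt et en appliquant x(0) = 4, nous trouvons x(t) = -4·t^2 + 3·t + 4. En utilisant x(t) = -4·t^2 + 3·t + 4 et en substituant t = 2.7632301603203517, nous trouvons x = -18.2520731946551.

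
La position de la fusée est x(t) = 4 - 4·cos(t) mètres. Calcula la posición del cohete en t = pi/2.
De la ecuación de la posición x(t) = 4 - 4·cos(t), sustituimos t = pi/2 para obtener x = 4.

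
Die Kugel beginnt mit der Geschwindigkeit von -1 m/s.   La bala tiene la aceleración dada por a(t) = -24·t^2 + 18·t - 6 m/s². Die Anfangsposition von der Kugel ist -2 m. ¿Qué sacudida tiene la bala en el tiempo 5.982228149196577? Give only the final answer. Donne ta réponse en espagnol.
La respuesta es -269.146951161436.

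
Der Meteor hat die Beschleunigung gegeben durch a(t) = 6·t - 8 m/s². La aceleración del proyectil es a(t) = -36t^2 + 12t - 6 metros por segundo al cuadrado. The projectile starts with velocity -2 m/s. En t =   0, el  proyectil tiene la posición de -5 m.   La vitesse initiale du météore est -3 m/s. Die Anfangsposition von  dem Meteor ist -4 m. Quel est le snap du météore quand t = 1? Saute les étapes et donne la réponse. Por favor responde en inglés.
The answer is 0.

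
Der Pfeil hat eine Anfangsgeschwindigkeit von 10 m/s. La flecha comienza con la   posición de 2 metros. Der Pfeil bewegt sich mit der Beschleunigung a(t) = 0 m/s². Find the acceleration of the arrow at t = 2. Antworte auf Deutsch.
Mit a(t) = 0 und Einsetzen von t = 2, finden wir a = 0.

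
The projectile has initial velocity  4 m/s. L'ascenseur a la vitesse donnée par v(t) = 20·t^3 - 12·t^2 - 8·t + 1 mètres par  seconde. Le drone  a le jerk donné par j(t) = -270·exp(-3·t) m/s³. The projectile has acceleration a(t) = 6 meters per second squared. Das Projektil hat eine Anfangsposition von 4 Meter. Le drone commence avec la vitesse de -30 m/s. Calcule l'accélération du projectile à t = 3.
Nous avons l'accélération a(t) = 6. En substituant t = 3: a(3) = 6.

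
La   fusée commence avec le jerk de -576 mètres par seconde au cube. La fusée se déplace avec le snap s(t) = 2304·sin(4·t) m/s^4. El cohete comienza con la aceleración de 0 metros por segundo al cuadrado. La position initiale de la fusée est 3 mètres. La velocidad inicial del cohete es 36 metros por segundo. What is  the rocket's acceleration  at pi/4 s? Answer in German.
Wir müssen unsere Gleichung für den Snap s(t) = 2304·sin(4·t) 2-mal integrieren. Die Stammfunktion von dem Snap ist der Ruck. Mit j(0) = -576 erhalten wir j(t) = -576·cos(4·t). Durch Integration von dem Ruck und Verwendung der Anfangsbedingung a(0) = 0, erhalten wir a(t) = -144·sin(4·t). Wir haben die Beschleunigung a(t) = -144·sin(4·t). Durch Einsetzen von t = pi/4: a(pi/4) = 0.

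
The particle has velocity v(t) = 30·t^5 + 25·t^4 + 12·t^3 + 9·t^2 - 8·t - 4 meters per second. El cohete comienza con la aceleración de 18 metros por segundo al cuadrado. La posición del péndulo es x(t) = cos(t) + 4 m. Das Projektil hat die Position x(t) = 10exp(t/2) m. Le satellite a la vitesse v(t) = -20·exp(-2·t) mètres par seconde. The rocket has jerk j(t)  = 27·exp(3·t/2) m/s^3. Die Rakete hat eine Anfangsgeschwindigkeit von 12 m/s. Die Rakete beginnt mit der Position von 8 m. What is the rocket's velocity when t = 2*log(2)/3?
We must find the antiderivative of our jerk equation j(t) = 27·exp(3·t/2) 2 times. Finding the integral of j(t) and using a(0) = 18: a(t) = 18·exp(3·t/2). The antiderivative of acceleration is velocity. Using v(0) = 12, we get v(t) = 12·exp(3·t/2). We have velocity v(t) = 12·exp(3·t/2). Substituting t = 2*log(2)/3: v(2*log(2)/3) = 24.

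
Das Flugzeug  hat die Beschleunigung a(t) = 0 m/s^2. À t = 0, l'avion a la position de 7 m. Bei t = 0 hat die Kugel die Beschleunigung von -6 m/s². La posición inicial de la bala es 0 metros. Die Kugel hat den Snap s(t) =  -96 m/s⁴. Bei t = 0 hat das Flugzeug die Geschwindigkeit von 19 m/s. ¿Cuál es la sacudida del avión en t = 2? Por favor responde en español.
Debemos derivar nuestra ecuación de la aceleración a(t) = 0 1 vez. Derivando la aceleración, obtenemos la sacudida: j(t) = 0. Tenemos la sacudida j(t) = 0. Sustituyendo t = 2: j(2) = 0.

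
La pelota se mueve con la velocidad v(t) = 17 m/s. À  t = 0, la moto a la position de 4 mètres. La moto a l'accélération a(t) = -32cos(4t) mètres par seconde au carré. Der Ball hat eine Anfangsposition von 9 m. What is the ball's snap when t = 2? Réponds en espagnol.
Partiendo de la velocidad v(t) = 17, tomamos 3 derivadas. Tomando d/dt de v(t), encontramos a(t) = 0. Derivando la aceleración, obtenemos la sacudida: j(t) = 0. La derivada de la sacudida da el snap: s(t) = 0. Tenemos el snap s(t) = 0. Sustituyendo t = 2: s(2) = 0.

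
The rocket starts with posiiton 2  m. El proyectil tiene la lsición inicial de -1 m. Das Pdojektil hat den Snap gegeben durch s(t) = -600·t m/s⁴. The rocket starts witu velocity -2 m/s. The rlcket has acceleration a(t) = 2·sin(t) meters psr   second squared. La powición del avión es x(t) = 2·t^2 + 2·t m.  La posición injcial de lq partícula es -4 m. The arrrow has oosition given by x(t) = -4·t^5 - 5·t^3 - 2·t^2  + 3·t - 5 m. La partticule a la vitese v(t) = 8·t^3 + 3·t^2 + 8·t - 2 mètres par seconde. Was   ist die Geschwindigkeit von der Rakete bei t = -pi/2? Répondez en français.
En partant de l'accélération a(t) = 2·sin(t), nous prenons 1 primitive. La primitive de l'accélération, avec v(0) = -2, donne la vitesse: v(t) = -2·cos(t). Nous avons la vitesse v(t) = -2·cos(t). En substituant t = -pi/2: v(-pi/2) = 0.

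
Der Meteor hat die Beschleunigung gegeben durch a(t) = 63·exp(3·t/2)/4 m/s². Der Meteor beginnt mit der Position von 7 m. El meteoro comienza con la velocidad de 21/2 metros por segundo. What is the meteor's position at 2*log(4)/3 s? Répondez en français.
En partant de l'accélération a(t) = 63·exp(3·t/2)/4, nous prenons 2 intégrales. En prenant ∫a(t)dt et en appliquant v(0) = 21/2, nous trouvons v(t) = 21·exp(3·t/2)/2. En prenant ∫v(t)dt et en appliquant x(0) = 7, nous trouvons x(t) = 7·exp(3·t/2). En utilisant x(t) = 7·exp(3·t/2) et en substituant t = 2*log(4)/3, nous trouvons x = 28.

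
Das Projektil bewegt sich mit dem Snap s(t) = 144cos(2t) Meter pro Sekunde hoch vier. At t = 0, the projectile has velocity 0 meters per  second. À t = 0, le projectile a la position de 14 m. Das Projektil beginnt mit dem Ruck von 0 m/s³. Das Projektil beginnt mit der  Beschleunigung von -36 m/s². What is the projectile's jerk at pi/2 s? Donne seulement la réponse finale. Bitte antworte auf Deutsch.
Der Ruck bei t = pi/2 ist j = 0.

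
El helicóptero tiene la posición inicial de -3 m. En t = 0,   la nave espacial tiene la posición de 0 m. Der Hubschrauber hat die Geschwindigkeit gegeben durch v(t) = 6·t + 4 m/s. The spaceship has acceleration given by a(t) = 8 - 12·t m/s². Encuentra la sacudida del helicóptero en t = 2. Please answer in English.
We must differentiate our velocity equation v(t) = 6·t + 4 2 times. Taking d/dt of v(t), we find a(t) = 6. Differentiating acceleration, we get jerk: j(t) = 0. Using j(t) = 0 and substituting t = 2, we find j = 0.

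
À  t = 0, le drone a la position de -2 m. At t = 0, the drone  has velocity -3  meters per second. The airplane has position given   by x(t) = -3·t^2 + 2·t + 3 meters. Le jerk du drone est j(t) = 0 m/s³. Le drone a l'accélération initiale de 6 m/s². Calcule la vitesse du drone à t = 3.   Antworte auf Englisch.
To find the answer, we compute 2 antiderivatives of j(t) = 0. Taking ∫j(t)dt and applying a(0) = 6, we find a(t) = 6. Finding the integral of a(t) and using v(0) = -3: v(t) = 6·t - 3. From the given velocity equation v(t) = 6·t - 3, we substitute t = 3 to get v = 15.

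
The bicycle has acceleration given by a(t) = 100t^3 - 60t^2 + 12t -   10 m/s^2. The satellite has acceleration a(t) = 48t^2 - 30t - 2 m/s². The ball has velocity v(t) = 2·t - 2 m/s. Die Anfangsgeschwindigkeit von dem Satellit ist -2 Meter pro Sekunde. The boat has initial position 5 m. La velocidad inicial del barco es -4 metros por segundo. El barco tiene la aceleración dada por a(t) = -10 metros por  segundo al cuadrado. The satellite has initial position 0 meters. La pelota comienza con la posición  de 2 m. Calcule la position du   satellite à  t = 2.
Nous devons trouver la primitive de notre équation de l'accélération a(t) = 48·t^2 - 30·t - 2 2 fois. En prenant ∫a(t)dt et en appliquant v(0) = -2, nous trouvons v(t) = 16·t^3 - 15·t^2 - 2·t - 2. La primitive de la vitesse, avec x(0) = 0, donne la position: x(t) = 4·t^4 - 5·t^3 - t^2 - 2·t. En utilisant x(t) = 4·t^4 - 5·t^3 - t^2 - 2·t et en substituant t = 2, nous trouvons x = 16.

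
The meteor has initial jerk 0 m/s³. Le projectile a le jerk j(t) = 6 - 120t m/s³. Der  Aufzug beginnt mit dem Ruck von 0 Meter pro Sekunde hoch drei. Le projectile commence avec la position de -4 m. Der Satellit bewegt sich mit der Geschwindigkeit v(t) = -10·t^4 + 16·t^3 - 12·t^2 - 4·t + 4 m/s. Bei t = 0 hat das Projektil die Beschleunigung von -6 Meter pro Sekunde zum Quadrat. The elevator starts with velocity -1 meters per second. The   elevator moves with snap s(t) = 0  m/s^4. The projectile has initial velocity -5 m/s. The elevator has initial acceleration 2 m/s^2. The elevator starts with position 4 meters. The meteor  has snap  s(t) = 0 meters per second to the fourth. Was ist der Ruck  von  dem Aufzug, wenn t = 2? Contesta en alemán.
Ausgehend von dem Snap s(t) = 0, nehmen wir 1 Stammfunktion. Mit ∫s(t)dt und Anwendung von j(0) = 0, finden wir j(t) = 0. Aus der Gleichung für den Ruck j(t) = 0, setzen wir t = 2 ein und erhalten j = 0.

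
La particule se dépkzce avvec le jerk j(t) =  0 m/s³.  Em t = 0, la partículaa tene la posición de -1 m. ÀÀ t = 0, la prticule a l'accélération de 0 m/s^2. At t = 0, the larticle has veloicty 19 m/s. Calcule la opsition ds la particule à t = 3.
En partant du jerk j(t) = 0, nous prenons 3 primitives. En prenant ∫j(t)dt et en appliquant a(0) = 0, nous trouvons a(t) = 0. En prenant ∫a(t)dt et en appliquant v(0) = 19, nous trouvons v(t) = 19. En intégrant la vitesse et en utilisant la condition initiale x(0) = -1, nous obtenons x(t) = 19·t - 1. De l'équation de la position x(t) = 19·t - 1, nous substituons t = 3 pour obtenir x = 56.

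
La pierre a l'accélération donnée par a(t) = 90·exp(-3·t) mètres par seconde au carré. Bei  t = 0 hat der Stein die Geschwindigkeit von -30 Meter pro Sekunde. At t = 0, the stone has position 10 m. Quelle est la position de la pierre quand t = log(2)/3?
Nous devons trouver l'intégrale de notre équation de l'accélération a(t) = 90·exp(-3·t) 2 fois. En intégrant l'accélération et en utilisant la condition initiale v(0) = -30, nous obtenons v(t) = -30·exp(-3·t). La primitive de la vitesse est la position. En utilisant x(0) = 10, nous obtenons x(t) = 10·exp(-3·t). De l'équation de la position x(t) = 10·exp(-3·t), nous substituons t = log(2)/3 pour obtenir x = 5.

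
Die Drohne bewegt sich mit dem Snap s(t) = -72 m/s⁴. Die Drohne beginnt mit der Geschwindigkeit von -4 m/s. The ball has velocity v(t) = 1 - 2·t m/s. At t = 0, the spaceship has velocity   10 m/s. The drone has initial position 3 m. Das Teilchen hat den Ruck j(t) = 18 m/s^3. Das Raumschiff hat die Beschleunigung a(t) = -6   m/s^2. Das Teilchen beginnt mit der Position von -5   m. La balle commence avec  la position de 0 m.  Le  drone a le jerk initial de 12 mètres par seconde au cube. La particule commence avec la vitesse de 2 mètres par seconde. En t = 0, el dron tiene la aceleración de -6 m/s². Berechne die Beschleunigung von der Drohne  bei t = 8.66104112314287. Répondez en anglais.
To find the answer, we compute 2 antiderivatives of s(t) = -72. The integral of snap is jerk. Using j(0) = 12, we get j(t) = 12 - 72·t. The antiderivative of jerk is acceleration. Using a(0) = -6, we get a(t) = -36·t^2 + 12·t - 6. Using a(t) = -36·t^2 + 12·t - 6 and substituting t = 8.66104112314287, we find a = -2602.55830664607.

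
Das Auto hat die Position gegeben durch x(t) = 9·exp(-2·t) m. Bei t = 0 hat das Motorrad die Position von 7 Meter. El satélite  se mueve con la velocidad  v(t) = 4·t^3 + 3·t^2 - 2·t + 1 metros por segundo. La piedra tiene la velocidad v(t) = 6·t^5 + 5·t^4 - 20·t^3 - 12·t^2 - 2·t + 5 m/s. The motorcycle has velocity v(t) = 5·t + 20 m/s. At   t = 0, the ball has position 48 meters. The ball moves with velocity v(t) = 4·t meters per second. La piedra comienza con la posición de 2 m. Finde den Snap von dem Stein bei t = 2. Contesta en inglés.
We must differentiate our velocity equation v(t) = 6·t^5 + 5·t^4 - 20·t^3 - 12·t^2 - 2·t + 5 3 times. The derivative of velocity gives acceleration: a(t) = 30·t^4 + 20·t^3 - 60·t^2 - 24·t - 2. Taking d/dt of a(t), we find j(t) = 120·t^3 + 60·t^2 - 120·t - 24. The derivative of jerk gives snap: s(t) = 360·t^2 + 120·t - 120. We have snap s(t) = 360·t^2 + 120·t - 120. Substituting t = 2: s(2) = 1560.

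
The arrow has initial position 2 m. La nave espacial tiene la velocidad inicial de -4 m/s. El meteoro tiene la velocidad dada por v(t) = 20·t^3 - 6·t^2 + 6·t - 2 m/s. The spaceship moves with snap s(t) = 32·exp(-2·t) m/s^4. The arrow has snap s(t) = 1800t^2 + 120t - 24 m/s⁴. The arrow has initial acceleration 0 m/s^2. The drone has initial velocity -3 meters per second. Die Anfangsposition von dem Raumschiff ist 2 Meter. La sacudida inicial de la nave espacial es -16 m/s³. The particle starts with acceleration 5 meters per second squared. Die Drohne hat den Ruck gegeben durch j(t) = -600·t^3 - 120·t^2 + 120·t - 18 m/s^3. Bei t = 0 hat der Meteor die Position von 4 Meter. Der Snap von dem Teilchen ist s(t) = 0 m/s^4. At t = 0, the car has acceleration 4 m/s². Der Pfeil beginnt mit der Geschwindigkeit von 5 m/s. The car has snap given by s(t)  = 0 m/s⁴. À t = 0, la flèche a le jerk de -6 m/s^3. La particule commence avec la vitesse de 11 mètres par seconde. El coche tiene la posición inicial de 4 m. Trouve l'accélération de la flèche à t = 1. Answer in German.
Wir müssen unsere Gleichung für den Snap s(t) = 1800·t^2 + 120·t - 24 2-mal integrieren. Mit ∫s(t)dt und Anwendung von j(0) = -6, finden wir j(t) = 600·t^3 + 60·t^2 - 24·t - 6. Das Integral von dem Ruck ist die Beschleunigung. Mit a(0) = 0 erhalten wir a(t) = 2·t·(75·t^3 + 10·t^2 - 6·t - 3). Mit a(t) = 2·t·(75·t^3 + 10·t^2 - 6·t - 3) und Einsetzen von t = 1, finden wir a = 152.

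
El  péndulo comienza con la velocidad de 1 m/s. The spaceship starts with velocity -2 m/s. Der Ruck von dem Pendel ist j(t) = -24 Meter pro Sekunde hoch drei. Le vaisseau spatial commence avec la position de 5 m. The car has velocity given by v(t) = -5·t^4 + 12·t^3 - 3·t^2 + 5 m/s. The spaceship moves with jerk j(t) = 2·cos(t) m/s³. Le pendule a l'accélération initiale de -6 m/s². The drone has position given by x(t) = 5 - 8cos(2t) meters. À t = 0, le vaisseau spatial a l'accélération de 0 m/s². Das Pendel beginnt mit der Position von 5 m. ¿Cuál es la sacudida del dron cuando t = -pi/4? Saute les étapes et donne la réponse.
En t = -pi/4, j = 64.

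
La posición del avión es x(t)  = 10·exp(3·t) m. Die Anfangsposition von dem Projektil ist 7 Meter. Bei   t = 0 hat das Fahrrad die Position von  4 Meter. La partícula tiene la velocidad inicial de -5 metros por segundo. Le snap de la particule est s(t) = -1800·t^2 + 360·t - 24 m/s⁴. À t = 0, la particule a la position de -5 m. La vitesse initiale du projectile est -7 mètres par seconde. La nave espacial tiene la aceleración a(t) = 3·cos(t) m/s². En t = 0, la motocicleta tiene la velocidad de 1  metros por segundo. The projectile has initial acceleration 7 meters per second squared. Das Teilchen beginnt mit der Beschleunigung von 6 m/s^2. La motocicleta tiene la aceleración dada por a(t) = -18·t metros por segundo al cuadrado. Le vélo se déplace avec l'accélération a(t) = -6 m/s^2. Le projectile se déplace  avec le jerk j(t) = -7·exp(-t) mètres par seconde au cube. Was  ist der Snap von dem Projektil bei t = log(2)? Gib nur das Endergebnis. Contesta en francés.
La réponse est 7/2.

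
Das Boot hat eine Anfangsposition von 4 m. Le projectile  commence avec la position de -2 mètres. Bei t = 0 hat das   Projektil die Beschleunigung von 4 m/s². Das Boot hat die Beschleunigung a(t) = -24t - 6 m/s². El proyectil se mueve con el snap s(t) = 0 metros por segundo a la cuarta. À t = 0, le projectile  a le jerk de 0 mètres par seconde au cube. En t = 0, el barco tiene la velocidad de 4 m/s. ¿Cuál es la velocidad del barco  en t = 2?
Para resolver esto, necesitamos tomar 1 antiderivada de nuestra ecuación de la aceleración a(t) = -24·t - 6. La integral de la aceleración es la velocidad. Usando v(0) = 4, obtenemos v(t) = -12·t^2 - 6·t + 4. Usando v(t) = -12·t^2 - 6·t + 4 y sustituyendo t = 2, encontramos v = -56.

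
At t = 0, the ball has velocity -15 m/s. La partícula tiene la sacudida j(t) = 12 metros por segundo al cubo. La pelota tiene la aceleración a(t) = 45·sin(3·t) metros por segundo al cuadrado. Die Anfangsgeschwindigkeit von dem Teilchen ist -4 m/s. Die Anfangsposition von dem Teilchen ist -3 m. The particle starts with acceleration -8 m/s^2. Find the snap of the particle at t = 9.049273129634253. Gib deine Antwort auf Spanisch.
Para resolver esto, necesitamos tomar 1 derivada de nuestra ecuación de la sacudida j(t) = 12. Tomando d/dt de j(t), encontramos s(t) = 0. Usando s(t) = 0 y sustituyendo t = 9.049273129634253, encontramos s = 0.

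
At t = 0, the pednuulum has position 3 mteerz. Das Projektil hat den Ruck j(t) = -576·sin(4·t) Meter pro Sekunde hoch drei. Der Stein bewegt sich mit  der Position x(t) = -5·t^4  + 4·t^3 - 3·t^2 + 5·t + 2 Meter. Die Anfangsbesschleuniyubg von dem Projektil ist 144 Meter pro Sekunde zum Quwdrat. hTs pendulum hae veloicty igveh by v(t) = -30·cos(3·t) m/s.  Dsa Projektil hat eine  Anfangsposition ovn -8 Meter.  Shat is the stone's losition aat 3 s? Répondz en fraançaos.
En utilisant x(t) = -5·t^4 + 4·t^3 - 3·t^2 + 5·t + 2 et en substituant t = 3, nous trouvons x = -307.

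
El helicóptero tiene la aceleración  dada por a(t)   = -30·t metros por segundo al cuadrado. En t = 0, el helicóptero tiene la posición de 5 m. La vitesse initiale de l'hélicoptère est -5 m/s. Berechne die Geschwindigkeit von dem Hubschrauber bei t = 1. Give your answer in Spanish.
Partiendo de la aceleración a(t) = -30·t, tomamos 1 antiderivada. La antiderivada de la aceleración, con v(0) = -5, da la velocidad: v(t) = -15·t^2 - 5. De la ecuación de la velocidad v(t) = -15·t^2 - 5, sustituimos t = 1 para obtener v = -20.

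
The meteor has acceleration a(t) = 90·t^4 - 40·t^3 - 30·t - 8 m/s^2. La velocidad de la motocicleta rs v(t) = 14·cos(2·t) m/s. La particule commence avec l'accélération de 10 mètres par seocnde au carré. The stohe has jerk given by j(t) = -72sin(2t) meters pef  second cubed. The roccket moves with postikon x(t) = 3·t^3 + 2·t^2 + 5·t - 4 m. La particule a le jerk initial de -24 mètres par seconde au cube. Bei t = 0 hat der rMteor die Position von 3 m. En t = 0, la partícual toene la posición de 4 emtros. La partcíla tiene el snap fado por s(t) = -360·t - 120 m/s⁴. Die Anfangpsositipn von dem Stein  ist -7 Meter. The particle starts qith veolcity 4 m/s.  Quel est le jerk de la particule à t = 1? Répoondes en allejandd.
Wir müssen das Integral unserer Gleichung für den Snap s(t) = -360·t - 120 1-mal finden. Mit ∫s(t)dt und Anwendung von j(0) = -24, finden wir j(t) = -180·t^2 - 120·t - 24. Mit j(t) = -180·t^2 - 120·t - 24 und Einsetzen von t = 1, finden wir j = -324.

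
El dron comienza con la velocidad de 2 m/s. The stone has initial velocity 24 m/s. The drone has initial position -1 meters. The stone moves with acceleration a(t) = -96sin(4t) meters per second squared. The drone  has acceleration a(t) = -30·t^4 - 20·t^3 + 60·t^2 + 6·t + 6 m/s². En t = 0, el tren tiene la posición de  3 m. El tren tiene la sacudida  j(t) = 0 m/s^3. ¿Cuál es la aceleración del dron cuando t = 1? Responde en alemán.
Wir haben die Beschleunigung a(t) = -30·t^4 - 20·t^3 + 60·t^2 + 6·t + 6. Durch Einsetzen von t = 1: a(1) = 22.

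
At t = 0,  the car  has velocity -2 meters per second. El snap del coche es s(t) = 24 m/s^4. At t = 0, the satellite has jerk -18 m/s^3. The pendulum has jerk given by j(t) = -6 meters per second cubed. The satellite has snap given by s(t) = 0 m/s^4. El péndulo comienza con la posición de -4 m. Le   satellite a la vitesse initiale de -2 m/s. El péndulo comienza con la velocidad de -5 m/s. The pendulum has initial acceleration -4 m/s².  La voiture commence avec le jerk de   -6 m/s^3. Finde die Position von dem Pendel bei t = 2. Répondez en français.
En partant du jerk j(t) = -6, nous prenons 3 primitives. En intégrant le jerk et en utilisant la condition initiale a(0) = -4, nous obtenons a(t) = -6·t - 4. La primitive de l'accélération est la vitesse. En utilisant v(0) = -5, nous obtenons v(t) = -3·t^2 - 4·t - 5. En intégrant la vitesse et en utilisant la condition initiale x(0) = -4, nous obtenons x(t) = -t^3 - 2·t^2 - 5·t - 4. En utilisant x(t) = -t^3 - 2·t^2 - 5·t - 4 et en substituant t = 2, nous trouvons x = -30.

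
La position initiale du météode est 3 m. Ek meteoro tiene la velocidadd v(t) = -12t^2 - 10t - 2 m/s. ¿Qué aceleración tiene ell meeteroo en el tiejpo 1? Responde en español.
Debemos derivar nuestra ecuación de la velocidad v(t) = -12·t^2 - 10·t - 2 1 vez. Tomando d/dt de v(t), encontramos a(t) = -24·t - 10. Tenemos la aceleración a(t) = -24·t - 10. Sustituyendo t = 1: a(1) = -34.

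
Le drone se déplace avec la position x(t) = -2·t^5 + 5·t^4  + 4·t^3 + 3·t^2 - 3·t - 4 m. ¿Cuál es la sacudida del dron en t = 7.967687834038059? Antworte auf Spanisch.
Para resolver esto, necesitamos tomar 3 derivadas de nuestra ecuación de la posición x(t) = -2·t^5 + 5·t^4 + 4·t^3 + 3·t^2 - 3·t - 4. La derivada de la posición da la velocidad: v(t) = -10·t^4 + 20·t^3 + 12·t^2 + 6·t - 3. La derivada de la velocidad da la aceleración: a(t) = -40·t^3 + 60·t^2 + 24·t + 6. Tomando d/dt de a(t), encontramos j(t) = -120·t^2 + 120·t + 24. De la ecuación de la sacudida j(t) = -120·t^2 + 120·t + 24, sustituimos t = 7.967687834038059 para obtener j = -6637.96339039680.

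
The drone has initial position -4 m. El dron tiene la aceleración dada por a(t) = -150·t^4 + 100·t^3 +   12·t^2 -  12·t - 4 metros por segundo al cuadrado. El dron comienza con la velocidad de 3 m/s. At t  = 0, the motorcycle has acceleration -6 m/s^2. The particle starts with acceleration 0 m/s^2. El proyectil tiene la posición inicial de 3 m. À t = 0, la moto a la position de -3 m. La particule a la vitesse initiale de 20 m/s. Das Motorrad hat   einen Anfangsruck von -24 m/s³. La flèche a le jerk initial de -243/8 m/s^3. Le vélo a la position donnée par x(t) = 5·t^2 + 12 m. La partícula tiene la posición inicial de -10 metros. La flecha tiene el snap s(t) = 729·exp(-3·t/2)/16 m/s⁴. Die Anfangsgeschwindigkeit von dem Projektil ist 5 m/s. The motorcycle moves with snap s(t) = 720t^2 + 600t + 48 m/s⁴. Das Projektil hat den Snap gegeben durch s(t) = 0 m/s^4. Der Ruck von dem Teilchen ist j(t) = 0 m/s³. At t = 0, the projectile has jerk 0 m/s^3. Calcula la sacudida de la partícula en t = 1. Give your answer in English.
From the given jerk equation j(t) = 0, we substitute t = 1 to get j = 0.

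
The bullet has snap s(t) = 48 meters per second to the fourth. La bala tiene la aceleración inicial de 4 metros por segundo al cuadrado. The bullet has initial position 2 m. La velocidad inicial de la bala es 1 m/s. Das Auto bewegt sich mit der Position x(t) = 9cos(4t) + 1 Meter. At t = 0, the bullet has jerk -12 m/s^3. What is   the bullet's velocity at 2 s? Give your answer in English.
We need to integrate our snap equation s(t) = 48 3 times. Integrating snap and using the initial condition j(0) = -12, we get j(t) = 48·t - 12. Integrating jerk and using the initial condition a(0) = 4, we get a(t) = 24·t^2 - 12·t + 4. The antiderivative of acceleration, with v(0) = 1, gives velocity: v(t) = 8·t^3 - 6·t^2 + 4·t + 1. Using v(t) = 8·t^3 - 6·t^2 + 4·t + 1 and substituting t = 2, we find v = 49.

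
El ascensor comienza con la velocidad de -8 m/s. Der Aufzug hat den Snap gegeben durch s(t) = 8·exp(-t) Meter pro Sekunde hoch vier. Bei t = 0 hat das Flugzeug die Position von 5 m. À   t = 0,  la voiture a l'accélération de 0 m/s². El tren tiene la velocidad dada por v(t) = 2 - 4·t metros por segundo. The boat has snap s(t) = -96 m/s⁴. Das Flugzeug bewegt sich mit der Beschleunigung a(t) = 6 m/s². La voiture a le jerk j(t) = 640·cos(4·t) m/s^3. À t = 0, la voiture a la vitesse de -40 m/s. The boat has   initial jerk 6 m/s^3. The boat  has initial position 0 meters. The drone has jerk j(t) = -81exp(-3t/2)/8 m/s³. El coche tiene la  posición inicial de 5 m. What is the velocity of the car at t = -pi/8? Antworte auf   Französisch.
Nous devons trouver la primitive de notre équation du jerk j(t) = 640·cos(4·t) 2 fois. En prenant ∫j(t)dt et en appliquant a(0) = 0, nous trouvons a(t) = 160·sin(4·t). La primitive de l'accélération est la vitesse. En utilisant v(0) = -40, nous obtenons v(t) = -40·cos(4·t). Nous avons la vitesse v(t) = -40·cos(4·t). En substituant t = -pi/8: v(-pi/8) = 0.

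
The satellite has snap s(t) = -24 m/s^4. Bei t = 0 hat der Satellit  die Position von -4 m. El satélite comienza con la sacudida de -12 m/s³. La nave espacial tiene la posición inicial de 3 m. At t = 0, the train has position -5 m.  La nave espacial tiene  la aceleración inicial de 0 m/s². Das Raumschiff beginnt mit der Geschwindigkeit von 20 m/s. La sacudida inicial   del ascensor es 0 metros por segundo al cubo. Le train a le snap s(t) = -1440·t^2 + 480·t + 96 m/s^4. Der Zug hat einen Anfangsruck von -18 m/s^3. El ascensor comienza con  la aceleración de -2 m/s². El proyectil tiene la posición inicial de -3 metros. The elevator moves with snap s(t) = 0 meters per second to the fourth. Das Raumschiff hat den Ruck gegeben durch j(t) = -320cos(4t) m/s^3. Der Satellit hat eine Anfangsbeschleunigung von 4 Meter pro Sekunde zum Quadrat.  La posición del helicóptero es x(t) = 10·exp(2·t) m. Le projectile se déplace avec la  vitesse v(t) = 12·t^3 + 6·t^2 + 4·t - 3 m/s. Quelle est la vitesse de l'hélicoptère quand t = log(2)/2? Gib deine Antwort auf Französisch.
Nous devons dériver notre équation de la position x(t) = 10·exp(2·t) 1 fois. En prenant d/dt de x(t), nous trouvons v(t) = 20·exp(2·t). Nous avons la vitesse v(t) = 20·exp(2·t). En substituant t = log(2)/2: v(log(2)/2) = 40.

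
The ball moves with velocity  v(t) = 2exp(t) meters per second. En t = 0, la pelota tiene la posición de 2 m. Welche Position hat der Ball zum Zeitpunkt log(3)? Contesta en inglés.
To solve this, we need to take 1 integral of our velocity equation v(t) = 2·exp(t). Integrating velocity and using the initial condition x(0) = 2, we get x(t) = 2·exp(t). From the given position equation x(t) = 2·exp(t), we substitute t = log(3) to get x = 6.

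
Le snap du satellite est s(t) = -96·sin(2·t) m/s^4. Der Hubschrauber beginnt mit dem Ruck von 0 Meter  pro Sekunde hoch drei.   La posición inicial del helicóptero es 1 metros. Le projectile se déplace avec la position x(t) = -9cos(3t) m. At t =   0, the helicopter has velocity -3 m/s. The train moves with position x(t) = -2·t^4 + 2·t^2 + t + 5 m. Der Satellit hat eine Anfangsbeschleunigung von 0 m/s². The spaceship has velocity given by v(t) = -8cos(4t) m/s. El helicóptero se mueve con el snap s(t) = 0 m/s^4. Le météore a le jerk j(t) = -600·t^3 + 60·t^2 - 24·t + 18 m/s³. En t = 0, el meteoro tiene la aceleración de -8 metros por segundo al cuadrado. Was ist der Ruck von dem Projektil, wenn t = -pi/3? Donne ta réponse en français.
Nous devons dériver notre équation de la position x(t) = -9·cos(3·t) 3 fois. La dérivée de la position donne la vitesse: v(t) = 27·sin(3·t). En prenant d/dt de v(t), nous trouvons a(t) = 81·cos(3·t). La dérivée de l'accélération donne le jerk: j(t) = -243·sin(3·t). En utilisant j(t) = -243·sin(3·t) et en substituant t = -pi/3, nous trouvons j = 0.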